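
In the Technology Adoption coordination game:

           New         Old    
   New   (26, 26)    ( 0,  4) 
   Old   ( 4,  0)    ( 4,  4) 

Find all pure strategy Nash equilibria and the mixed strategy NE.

Pure NE: (New, New) and (Old, Old); Mixed NE: p = 0.1538, q = 0.1538

Work:
Check pure NE:
(New, New): (26, 26) - no unilateral deviation beneficial
(Old, Old): (4, 4) - no unilateral deviation beneficial
Mixed NE: P1 plays New with p = 0.1538, P2 plays New with q = 0.1538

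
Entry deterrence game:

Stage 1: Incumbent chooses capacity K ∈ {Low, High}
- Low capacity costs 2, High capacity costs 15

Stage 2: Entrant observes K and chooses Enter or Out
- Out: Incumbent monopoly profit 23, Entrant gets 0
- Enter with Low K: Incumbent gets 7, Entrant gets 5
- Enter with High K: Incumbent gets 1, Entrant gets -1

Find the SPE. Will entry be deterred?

SPE: (High, Enter|Low, Out|High); Entry deterred. Incumbent net profit = 8

Work:
After Low K: Entrant enters (5 > 0)
After High K: Entrant stays out (-1 < 0)
Incumbent: Low → 7−2=5, High → 23−15=8
Incumbent chooses High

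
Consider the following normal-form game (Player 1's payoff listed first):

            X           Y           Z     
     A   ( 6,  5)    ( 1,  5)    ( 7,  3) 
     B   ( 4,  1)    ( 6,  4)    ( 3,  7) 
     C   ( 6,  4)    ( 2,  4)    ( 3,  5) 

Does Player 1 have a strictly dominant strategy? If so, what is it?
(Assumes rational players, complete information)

No strictly dominant strategy exists for Player 1

Work:
A strategy strictly dominates another if it gives a strictly higher payoff against every opponent action. Compare each pair of P1's strategies column-by-column:
  A vs B: [6 vs 4, 1 vs 6, 7 vs 3] → A does not strictly dominate B (column Y: 1 ≤ 6)
  A vs C: [6 vs 6, 1 vs 2, 7 vs 3] → A does not strictly dominate C (column X: 6 ≤ 6)
  B vs A: [4 vs 6, 6 vs 1, 3 vs 7] → B does not strictly dominate A (column X: 4 ≤ 6)
  B vs C: [4 vs 6, 6 vs 2, 3 vs 3] → B does not strictly dominate C (column X: 4 ≤ 6)
  C vs A: [6 vs 6, 2 vs 1, 3 vs 7] → C does not strictly dominate A (column X: 6 ≤ 6)
  C vs B: [6 vs 4, 2 vs 6, 3 vs 3] → C does not strictly dominate B (column Y: 2 ≤ 6)
No single strategy strictly dominates all others → no strictly dominant strategy.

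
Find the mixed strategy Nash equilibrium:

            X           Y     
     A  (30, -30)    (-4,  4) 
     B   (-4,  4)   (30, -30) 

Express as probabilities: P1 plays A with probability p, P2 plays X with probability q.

p = 0.5, q = 0.5

Work:
Find probabilities that make opponent indifferent:
P2 chooses q to make P1 indifferent between A and B
P1 chooses p to make P2 indifferent between X and Y
Mixed NE: P1 plays (A: 0.5, B: 0.5), P2 plays (X: 0.5, Y: 0.5)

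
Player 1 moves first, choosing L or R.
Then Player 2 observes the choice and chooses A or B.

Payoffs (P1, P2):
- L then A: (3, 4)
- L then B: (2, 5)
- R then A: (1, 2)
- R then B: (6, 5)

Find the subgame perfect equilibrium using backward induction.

P1 plays R, P2 plays B after L and B after R; Payoff (6, 5)

Work:
Backward induction:
After L: P2 chooses B → P1 gets 2
After R: P2 chooses B → P1 gets 6
P1 chooses R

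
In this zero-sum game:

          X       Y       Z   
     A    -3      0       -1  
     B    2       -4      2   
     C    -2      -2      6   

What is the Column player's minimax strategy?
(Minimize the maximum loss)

Column should play Y, value = 0

Work:
Column player minimizes Row's maximum payoff:
Column X: max payoff to Row = 2
Column Y: max payoff to Row = 0
Column Z: max payoff to Row = 6
Minimum is 0, achieved by column Y.
Minimax strategy: Y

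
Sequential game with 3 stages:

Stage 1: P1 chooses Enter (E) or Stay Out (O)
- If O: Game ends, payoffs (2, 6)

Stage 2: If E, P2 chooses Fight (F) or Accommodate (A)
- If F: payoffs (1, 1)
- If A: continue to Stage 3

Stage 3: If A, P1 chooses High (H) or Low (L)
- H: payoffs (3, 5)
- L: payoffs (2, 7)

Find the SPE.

SPE: (E, A, H); Outcome (3, 5)

Work:
Stage 3: P1 chooses H (3 vs 2)
Stage 2: P2: F->1, A->5 (anticipating H). Choose A
Stage 1: P1: O->2, E->3 (anticipating A, H). Choose E
SPE path: E -> A -> H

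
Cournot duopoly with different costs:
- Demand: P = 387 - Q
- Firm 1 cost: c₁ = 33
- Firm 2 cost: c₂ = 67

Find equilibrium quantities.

q₁* = 129.33, q₂* = 95.33

Work:
Reaction: q₁ = (387 - 33 - q₂)/2
Reaction: q₂ = (387 - 67 - q₁)/2
Solve simultaneously:
q₁* = (387 - 2×33 + 67)/3 = 129.33
q₂* = (387 - 2×67 + 33)/3 = 95.33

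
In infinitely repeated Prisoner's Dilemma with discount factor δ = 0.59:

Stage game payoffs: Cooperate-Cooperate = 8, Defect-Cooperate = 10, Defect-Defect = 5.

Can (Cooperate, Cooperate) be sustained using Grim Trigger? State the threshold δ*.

δ* = 0.4; since δ = 0.59 ≥ 0.4, cooperation can be sustained

Work:
For Grim Trigger:
Cooperate forever: 8/(1-δ)
Defect then punished: 10 + 5·δ/(1-δ)
Need: 8/(1-δ) ≥ 10 + 5·δ/(1-δ)
Solving: δ ≥ (T-R)/(T-P) = (10-8)/(10-5) = 0.4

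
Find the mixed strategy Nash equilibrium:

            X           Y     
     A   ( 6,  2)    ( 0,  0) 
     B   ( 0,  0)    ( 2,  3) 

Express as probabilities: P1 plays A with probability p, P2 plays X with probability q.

p = 0.6, q = 0.25

Work:
Find probabilities that make opponent indifferent:
P2 chooses q to make P1 indifferent between A and B
P1 chooses p to make P2 indifferent between X and Y
Mixed NE: P1 plays (A: 0.6, B: 0.4), P2 plays (X: 0.25, Y: 0.75)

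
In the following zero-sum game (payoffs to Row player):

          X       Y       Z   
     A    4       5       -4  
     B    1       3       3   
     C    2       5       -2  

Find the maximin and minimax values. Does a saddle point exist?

Maximin = 1, Minimax = 3, Saddle: False

Work:
Row minimums: [-4, 1, -2] → maximin = 1
Column maximums: [4, 5, 3] → minimax = 3
No saddle point (maximin ≠ minimax). Mixed strategy needed.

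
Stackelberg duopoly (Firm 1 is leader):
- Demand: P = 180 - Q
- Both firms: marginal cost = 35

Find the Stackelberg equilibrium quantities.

q₁* (leader) = 72.5, q₂* (follower) = 36.25

Work:
Follower's reaction: q₂ = (a - c - q₁)/2
Leader substitutes: π₁ = q₁·(a - q₁ - (a-c-q₁)/2 - c)
FOC: q₁* = (180 - 35)/2 = 72.50
Then: q₂* = (180 - 35 - 72.5)/2 = 36.25
Leader has first-mover advantage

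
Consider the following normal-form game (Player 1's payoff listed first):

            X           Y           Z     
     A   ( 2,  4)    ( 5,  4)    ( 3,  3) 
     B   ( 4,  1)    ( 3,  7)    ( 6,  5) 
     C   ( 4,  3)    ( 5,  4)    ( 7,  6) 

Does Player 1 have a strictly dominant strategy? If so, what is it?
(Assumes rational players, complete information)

No strictly dominant strategy exists for Player 1

Work:
A strategy strictly dominates another if it gives a strictly higher payoff against every opponent action. Compare each pair of P1's strategies column-by-column:
  A vs B: [2 vs 4, 5 vs 3, 3 vs 6] → A does not strictly dominate B (column X: 2 ≤ 4)
  A vs C: [2 vs 4, 5 vs 5, 3 vs 7] → A does not strictly dominate C (column X: 2 ≤ 4)
  B vs A: [4 vs 2, 3 vs 5, 6 vs 3] → B does not strictly dominate A (column Y: 3 ≤ 5)
  B vs C: [4 vs 4, 3 vs 5, 6 vs 7] → B does not strictly dominate C (column X: 4 ≤ 4)
  C vs A: [4 vs 2, 5 vs 5, 7 vs 3] → C does not strictly dominate A (column Y: 5 ≤ 5)
  C vs B: [4 vs 4, 5 vs 3, 7 vs 6] → C does not strictly dominate B (column X: 4 ≤ 4)
No single strategy strictly dominates all others → no strictly dominant strategy.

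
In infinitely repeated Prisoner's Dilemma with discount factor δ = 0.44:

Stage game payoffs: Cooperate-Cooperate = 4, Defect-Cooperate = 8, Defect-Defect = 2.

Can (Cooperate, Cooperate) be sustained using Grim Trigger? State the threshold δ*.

δ* = 0.6667; since δ = 0.44 < 0.6667, cooperation cannot be sustained

Work:
For Grim Trigger:
Cooperate forever: 4/(1-δ)
Defect then punished: 8 + 2·δ/(1-δ)
Need: 4/(1-δ) ≥ 8 + 2·δ/(1-δ)
Solving: δ ≥ (T-R)/(T-P) = (8-4)/(8-2) = 0.6667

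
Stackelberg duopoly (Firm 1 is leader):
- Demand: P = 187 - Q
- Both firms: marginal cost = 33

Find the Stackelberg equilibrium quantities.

q₁* (leader) = 77.0, q₂* (follower) = 38.5

Work:
Follower's reaction: q₂ = (a - c - q₁)/2
Leader substitutes: π₁ = q₁·(a - q₁ - (a-c-q₁)/2 - c)
FOC: q₁* = (187 - 33)/2 = 77.00
Then: q₂* = (187 - 33 - 77.0)/2 = 38.50
Leader has first-mover advantage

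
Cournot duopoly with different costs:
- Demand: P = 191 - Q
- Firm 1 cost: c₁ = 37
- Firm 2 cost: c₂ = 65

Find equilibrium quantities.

q₁* = 60.67, q₂* = 32.67

Work:
Reaction: q₁ = (191 - 37 - q₂)/2
Reaction: q₂ = (191 - 65 - q₁)/2
Solve simultaneously:
q₁* = (191 - 2×37 + 65)/3 = 60.67
q₂* = (191 - 2×65 + 37)/3 = 32.67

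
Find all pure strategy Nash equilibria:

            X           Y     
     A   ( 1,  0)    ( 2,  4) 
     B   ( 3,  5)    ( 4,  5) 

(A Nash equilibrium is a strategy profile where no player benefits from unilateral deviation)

Nash equilibrium: (B, X), (B, Y)

Work:
Best responses:
  P1 vs X: payoffs [1, 3] → best response B (payoff 3)
  P1 vs Y: payoffs [2, 4] → best response B (payoff 4)
  P2 vs A: payoffs [0, 4] → best response Y (payoff 4)
  P2 vs B: payoffs [5, 5] → best response X/Y (payoff 5)
Mutual best responses: (B,X), (B,Y) → Nash equilibria.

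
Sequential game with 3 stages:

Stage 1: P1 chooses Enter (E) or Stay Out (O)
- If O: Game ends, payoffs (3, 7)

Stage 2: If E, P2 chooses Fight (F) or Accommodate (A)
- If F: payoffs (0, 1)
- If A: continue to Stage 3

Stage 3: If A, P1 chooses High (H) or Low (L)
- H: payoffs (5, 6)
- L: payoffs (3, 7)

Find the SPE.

SPE: (E, A, H); Outcome (5, 6)

Work:
Stage 3: P1 chooses H (5 vs 3)
Stage 2: P2: F->1, A->6 (anticipating H). Choose A
Stage 1: P1: O->3, E->5 (anticipating A, H). Choose E
SPE path: E -> A -> H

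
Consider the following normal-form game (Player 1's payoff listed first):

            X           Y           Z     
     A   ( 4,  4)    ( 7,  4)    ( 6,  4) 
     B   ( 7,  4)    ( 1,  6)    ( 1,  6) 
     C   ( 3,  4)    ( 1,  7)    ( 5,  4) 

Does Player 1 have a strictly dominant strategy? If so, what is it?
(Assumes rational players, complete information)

No strictly dominant strategy exists for Player 1

Work:
A strategy strictly dominates another if it gives a strictly higher payoff against every opponent action. Compare each pair of P1's strategies column-by-column:
  A vs B: [4 vs 7, 7 vs 1, 6 vs 1] → A does not strictly dominate B (column X: 4 ≤ 7)
  A vs C: [4 vs 3, 7 vs 1, 6 vs 5] → A strictly dominates C
  B vs A: [7 vs 4, 1 vs 7, 1 vs 6] → B does not strictly dominate A (column Y: 1 ≤ 7)
  B vs C: [7 vs 3, 1 vs 1, 1 vs 5] → B does not strictly dominate C (column Y: 1 ≤ 1)
  C vs A: [3 vs 4, 1 vs 7, 5 vs 6] → C does not strictly dominate A (column X: 3 ≤ 4)
  C vs B: [3 vs 7, 1 vs 1, 5 vs 1] → C does not strictly dominate B (column X: 3 ≤ 7)
No single strategy strictly dominates all others → no strictly dominant strategy.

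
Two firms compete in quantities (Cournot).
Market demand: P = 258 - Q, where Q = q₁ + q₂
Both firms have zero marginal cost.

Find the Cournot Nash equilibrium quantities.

q₁* = q₂* = 86.0; P* = 86.0

Work:
Profit: π_i = P·q_i = (a - q_i - q_j)·q_i
FOC: ∂π_i/∂q_i = a - 2q_i - q_j = 0
Reaction function: q_i = (258 - q_j)/2
Symmetry: q* = 258/3 = 86.0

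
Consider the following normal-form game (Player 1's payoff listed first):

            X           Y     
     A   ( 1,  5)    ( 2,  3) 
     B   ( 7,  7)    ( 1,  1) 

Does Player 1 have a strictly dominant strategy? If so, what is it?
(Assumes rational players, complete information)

No strictly dominant strategy exists for Player 1

Work:
A strategy strictly dominates another if it gives a strictly higher payoff against every opponent action. Compare each pair of P1's strategies column-by-column:
  A vs B: [1 vs 7, 2 vs 1] → A does not strictly dominate B (column X: 1 ≤ 7)
  B vs A: [7 vs 1, 1 vs 2] → B does not strictly dominate A (column Y: 1 ≤ 2)
No single strategy strictly dominates all others → no strictly dominant strategy.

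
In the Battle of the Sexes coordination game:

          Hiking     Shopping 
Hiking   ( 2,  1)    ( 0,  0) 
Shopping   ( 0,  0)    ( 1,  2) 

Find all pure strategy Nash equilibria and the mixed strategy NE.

Pure NE: (Hiking, Hiking) and (Shopping, Shopping); Mixed NE: p = 0.6667, q = 0.3333

Work:
Check pure NE:
(Hiking, Hiking): (2, 1) - no unilateral deviation beneficial
(Shopping, Shopping): (1, 2) - no unilateral deviation beneficial
Mixed NE: P1 plays Hiking with p = 0.6667, P2 plays Hiking with q = 0.3333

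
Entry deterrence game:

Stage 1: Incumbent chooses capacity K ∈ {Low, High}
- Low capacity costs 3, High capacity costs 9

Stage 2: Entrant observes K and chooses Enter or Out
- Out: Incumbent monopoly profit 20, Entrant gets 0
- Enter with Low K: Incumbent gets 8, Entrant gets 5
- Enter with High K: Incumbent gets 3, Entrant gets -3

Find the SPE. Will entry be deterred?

SPE: (High, Enter|Low, Out|High); Entry deterred. Incumbent net profit = 11

Work:
After Low K: Entrant enters (5 > 0)
After High K: Entrant stays out (-3 < 0)
Incumbent: Low → 8−3=5, High → 20−9=11
Incumbent chooses High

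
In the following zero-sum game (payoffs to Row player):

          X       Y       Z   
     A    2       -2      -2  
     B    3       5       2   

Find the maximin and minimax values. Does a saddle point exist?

Maximin = 2, Minimax = 2, Saddle: True

Work:
Row minimums: [-2, 2] → maximin = 2
Column maximums: [3, 5, 2] → minimax = 2
Saddle point exists! Game value = 2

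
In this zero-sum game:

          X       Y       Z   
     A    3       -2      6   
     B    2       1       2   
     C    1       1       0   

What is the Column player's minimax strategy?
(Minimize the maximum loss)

Column should play Y, value = 1

Work:
Column player minimizes Row's maximum payoff:
Column X: max payoff to Row = 3
Column Y: max payoff to Row = 1
Column Z: max payoff to Row = 6
Minimum is 1, achieved by column Y.
Minimax strategy: Y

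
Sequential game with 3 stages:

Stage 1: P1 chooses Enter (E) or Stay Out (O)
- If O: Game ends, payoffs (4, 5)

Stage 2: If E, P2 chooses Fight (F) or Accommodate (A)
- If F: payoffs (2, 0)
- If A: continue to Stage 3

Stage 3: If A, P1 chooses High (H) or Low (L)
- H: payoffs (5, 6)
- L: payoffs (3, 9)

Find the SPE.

SPE: (E, A, H); Outcome (5, 6)

Work:
Stage 3: P1 chooses H (5 vs 3)
Stage 2: P2: F->0, A->6 (anticipating H). Choose A
Stage 1: P1: O->4, E->5 (anticipating A, H). Choose E
SPE path: E -> A -> H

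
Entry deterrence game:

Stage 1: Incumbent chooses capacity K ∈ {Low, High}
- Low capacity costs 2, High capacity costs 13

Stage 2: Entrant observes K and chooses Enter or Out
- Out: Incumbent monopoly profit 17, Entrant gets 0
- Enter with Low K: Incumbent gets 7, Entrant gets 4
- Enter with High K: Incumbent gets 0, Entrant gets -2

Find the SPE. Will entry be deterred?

SPE: (Low, Enter|Low, Out|High); Entry not deterred. Incumbent net profit = 5, Entrant gets 4

Work:
After Low K: Entrant enters (4 > 0)
After High K: Entrant stays out (-2 < 0)
Incumbent: Low → 7−2=5, High → 17−13=4
Incumbent chooses Low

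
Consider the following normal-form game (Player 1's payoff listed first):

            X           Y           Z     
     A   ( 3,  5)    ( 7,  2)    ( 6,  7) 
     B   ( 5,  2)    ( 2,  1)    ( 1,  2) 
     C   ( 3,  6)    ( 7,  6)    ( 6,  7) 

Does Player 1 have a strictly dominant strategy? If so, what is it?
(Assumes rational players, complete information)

No strictly dominant strategy exists for Player 1

Work:
A strategy strictly dominates another if it gives a strictly higher payoff against every opponent action. Compare each pair of P1's strategies column-by-column:
  A vs B: [3 vs 5, 7 vs 2, 6 vs 1] → A does not strictly dominate B (column X: 3 ≤ 5)
  A vs C: [3 vs 3, 7 vs 7, 6 vs 6] → A does not strictly dominate C (column X: 3 ≤ 3)
  B vs A: [5 vs 3, 2 vs 7, 1 vs 6] → B does not strictly dominate A (column Y: 2 ≤ 7)
  B vs C: [5 vs 3, 2 vs 7, 1 vs 6] → B does not strictly dominate C (column Y: 2 ≤ 7)
  C vs A: [3 vs 3, 7 vs 7, 6 vs 6] → C does not strictly dominate A (column X: 3 ≤ 3)
  C vs B: [3 vs 5, 7 vs 2, 6 vs 1] → C does not strictly dominate B (column X: 3 ≤ 5)
No single strategy strictly dominates all others → no strictly dominant strategy.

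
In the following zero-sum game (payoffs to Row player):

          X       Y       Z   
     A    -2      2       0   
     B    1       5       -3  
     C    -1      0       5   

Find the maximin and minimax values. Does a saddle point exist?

Maximin = -1, Minimax = 1, Saddle: False

Work:
Row minimums: [-2, -3, -1] → maximin = -1
Column maximums: [1, 5, 5] → minimax = 1
No saddle point (maximin ≠ minimax). Mixed strategy needed.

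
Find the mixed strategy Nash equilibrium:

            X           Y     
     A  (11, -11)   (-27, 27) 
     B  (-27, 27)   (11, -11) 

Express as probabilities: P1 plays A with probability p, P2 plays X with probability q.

p = 0.5, q = 0.5

Work:
Find probabilities that make opponent indifferent:
P2 chooses q to make P1 indifferent between A and B
P1 chooses p to make P2 indifferent between X and Y
Mixed NE: P1 plays (A: 0.5, B: 0.5), P2 plays (X: 0.5, Y: 0.5)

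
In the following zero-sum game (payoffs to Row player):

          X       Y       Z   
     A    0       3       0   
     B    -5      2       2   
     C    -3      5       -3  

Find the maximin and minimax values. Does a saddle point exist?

Maximin = 0, Minimax = 0, Saddle: True

Work:
Row minimums: [0, -5, -3] → maximin = 0
Column maximums: [0, 5, 2] → minimax = 0
Saddle point exists! Game value = 0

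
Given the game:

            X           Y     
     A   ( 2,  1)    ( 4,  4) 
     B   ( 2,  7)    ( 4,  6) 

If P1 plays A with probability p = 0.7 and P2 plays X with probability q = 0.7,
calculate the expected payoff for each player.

E[P1] = 2.6, E[P2] = 3.34

Work:
E[P1] = p·q·π₁(A,X) + p·(1-q)·π₁(A,Y) + (1-p)·q·π₁(B,X) + (1-p)·(1-q)·π₁(B,Y)
= 0.7·0.7·2 + 0.7·0.3·4 + 0.3·0.7·2 + 0.3·0.3·4
= 2.6

E[P2] = 3.34 (similar calculation)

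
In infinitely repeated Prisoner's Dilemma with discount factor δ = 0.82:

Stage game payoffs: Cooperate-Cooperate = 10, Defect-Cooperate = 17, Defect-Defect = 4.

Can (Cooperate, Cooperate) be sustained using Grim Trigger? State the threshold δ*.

δ* = 0.5385; since δ = 0.82 ≥ 0.5385, cooperation can be sustained

Work:
For Grim Trigger:
Cooperate forever: 10/(1-δ)
Defect then punished: 17 + 4·δ/(1-δ)
Need: 10/(1-δ) ≥ 17 + 4·δ/(1-δ)
Solving: δ ≥ (T-R)/(T-P) = (17-10)/(17-4) = 0.5385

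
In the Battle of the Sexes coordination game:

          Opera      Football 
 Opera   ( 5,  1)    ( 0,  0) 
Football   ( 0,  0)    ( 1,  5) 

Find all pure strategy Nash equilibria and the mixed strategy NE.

Pure NE: (Opera, Opera) and (Football, Football); Mixed NE: p = 0.8333, q = 0.1667

Work:
Check pure NE:
(Opera, Opera): (5, 1) - no unilateral deviation beneficial
(Football, Football): (1, 5) - no unilateral deviation beneficial
Mixed NE: P1 plays Opera with p = 0.8333, P2 plays Opera with q = 0.1667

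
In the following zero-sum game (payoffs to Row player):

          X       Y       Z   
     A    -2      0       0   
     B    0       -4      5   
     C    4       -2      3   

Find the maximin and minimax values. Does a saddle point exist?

Maximin = -2, Minimax = 0, Saddle: False

Work:
Row minimums: [-2, -4, -2] → maximin = -2
Column maximums: [4, 0, 5] → minimax = 0
No saddle point (maximin ≠ minimax). Mixed strategy needed.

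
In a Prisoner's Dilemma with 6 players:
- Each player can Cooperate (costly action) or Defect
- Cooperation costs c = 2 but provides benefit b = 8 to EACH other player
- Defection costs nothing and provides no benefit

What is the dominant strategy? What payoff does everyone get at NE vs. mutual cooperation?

Dominant: Defect; NE payoff = 0; Coop payoff = 38

Work:
Defect dominates (saves cost c = 2, benefit to others is external)
NE: All defect → everyone gets 0
If all cooperate: each receives (5)×8 - 2 = 38
Social dilemma: 38 > 0 but NE gives 0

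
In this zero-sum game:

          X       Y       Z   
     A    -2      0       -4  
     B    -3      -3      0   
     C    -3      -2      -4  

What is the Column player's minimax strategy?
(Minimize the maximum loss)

Column should play X, value = -2

Work:
Column player minimizes Row's maximum payoff:
Column X: max payoff to Row = -2
Column Y: max payoff to Row = 0
Column Z: max payoff to Row = 0
Minimum is -2, achieved by column X.
Minimax strategy: X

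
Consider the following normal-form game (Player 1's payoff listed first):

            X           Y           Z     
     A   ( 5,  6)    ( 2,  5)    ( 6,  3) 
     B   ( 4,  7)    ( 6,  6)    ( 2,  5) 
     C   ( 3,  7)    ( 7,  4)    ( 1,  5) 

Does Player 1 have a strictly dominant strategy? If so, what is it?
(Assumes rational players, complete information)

No strictly dominant strategy exists for Player 1

Work:
A strategy strictly dominates another if it gives a strictly higher payoff against every opponent action. Compare each pair of P1's strategies column-by-column:
  A vs B: [5 vs 4, 2 vs 6, 6 vs 2] → A does not strictly dominate B (column Y: 2 ≤ 6)
  A vs C: [5 vs 3, 2 vs 7, 6 vs 1] → A does not strictly dominate C (column Y: 2 ≤ 7)
  B vs A: [4 vs 5, 6 vs 2, 2 vs 6] → B does not strictly dominate A (column X: 4 ≤ 5)
  B vs C: [4 vs 3, 6 vs 7, 2 vs 1] → B does not strictly dominate C (column Y: 6 ≤ 7)
  C vs A: [3 vs 5, 7 vs 2, 1 vs 6] → C does not strictly dominate A (column X: 3 ≤ 5)
  C vs B: [3 vs 4, 7 vs 6, 1 vs 2] → C does not strictly dominate B (column X: 3 ≤ 4)
No single strategy strictly dominates all others → no strictly dominant strategy.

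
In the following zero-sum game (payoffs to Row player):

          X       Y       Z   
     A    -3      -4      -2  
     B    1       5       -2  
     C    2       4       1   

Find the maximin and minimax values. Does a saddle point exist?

Maximin = 1, Minimax = 1, Saddle: True

Work:
Row minimums: [-4, -2, 1] → maximin = 1
Column maximums: [2, 5, 1] → minimax = 1
Saddle point exists! Game value = 1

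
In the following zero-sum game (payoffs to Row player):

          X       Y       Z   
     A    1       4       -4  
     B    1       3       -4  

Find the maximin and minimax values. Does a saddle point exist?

Maximin = -4, Minimax = -4, Saddle: True

Work:
Row minimums: [-4, -4] → maximin = -4
Column maximums: [1, 4, -4] → minimax = -4
Saddle point exists! Game value = -4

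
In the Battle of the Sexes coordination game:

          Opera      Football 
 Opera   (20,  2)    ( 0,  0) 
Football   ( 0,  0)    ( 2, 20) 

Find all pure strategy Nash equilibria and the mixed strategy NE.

Pure NE: (Opera, Opera) and (Football, Football); Mixed NE: p = 0.9091, q = 0.0909

Work:
Check pure NE:
(Opera, Opera): (20, 2) - no unilateral deviation beneficial
(Football, Football): (2, 20) - no unilateral deviation beneficial
Mixed NE: P1 plays Opera with p = 0.9091, P2 plays Opera with q = 0.0909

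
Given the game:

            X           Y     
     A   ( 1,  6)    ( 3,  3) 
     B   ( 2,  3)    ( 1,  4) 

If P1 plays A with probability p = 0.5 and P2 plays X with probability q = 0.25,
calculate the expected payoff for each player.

E[P1] = 1.875, E[P2] = 3.75

Work:
E[P1] = p·q·π₁(A,X) + p·(1-q)·π₁(A,Y) + (1-p)·q·π₁(B,X) + (1-p)·(1-q)·π₁(B,Y)
= 0.5·0.25·1 + 0.5·0.75·3 + 0.5·0.25·2 + 0.5·0.75·1
= 1.875

E[P2] = 3.75 (similar calculation)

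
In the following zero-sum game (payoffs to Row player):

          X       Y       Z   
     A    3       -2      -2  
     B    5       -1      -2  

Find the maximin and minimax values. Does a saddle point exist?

Maximin = -2, Minimax = -2, Saddle: True

Work:
Row minimums: [-2, -2] → maximin = -2
Column maximums: [5, -1, -2] → minimax = -2
Saddle point exists! Game value = -2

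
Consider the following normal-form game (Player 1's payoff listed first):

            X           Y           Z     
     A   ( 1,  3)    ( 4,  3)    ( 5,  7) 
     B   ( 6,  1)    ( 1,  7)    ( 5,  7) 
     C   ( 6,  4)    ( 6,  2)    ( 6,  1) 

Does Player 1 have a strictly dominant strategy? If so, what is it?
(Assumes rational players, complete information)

No strictly dominant strategy exists for Player 1

Work:
A strategy strictly dominates another if it gives a strictly higher payoff against every opponent action. Compare each pair of P1's strategies column-by-column:
  A vs B: [1 vs 6, 4 vs 1, 5 vs 5] → A does not strictly dominate B (column X: 1 ≤ 6)
  A vs C: [1 vs 6, 4 vs 6, 5 vs 6] → A does not strictly dominate C (column X: 1 ≤ 6)
  B vs A: [6 vs 1, 1 vs 4, 5 vs 5] → B does not strictly dominate A (column Y: 1 ≤ 4)
  B vs C: [6 vs 6, 1 vs 6, 5 vs 6] → B does not strictly dominate C (column X: 6 ≤ 6)
  C vs A: [6 vs 1, 6 vs 4, 6 vs 5] → C strictly dominates A
  C vs B: [6 vs 6, 6 vs 1, 6 vs 5] → C does not strictly dominate B (column X: 6 ≤ 6)
No single strategy strictly dominates all others → no strictly dominant strategy.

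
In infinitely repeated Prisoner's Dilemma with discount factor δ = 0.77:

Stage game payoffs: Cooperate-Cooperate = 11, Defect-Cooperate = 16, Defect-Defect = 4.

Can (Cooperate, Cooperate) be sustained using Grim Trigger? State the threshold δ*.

δ* = 0.4167; since δ = 0.77 ≥ 0.4167, cooperation can be sustained

Work:
For Grim Trigger:
Cooperate forever: 11/(1-δ)
Defect then punished: 16 + 4·δ/(1-δ)
Need: 11/(1-δ) ≥ 16 + 4·δ/(1-δ)
Solving: δ ≥ (T-R)/(T-P) = (16-11)/(16-4) = 0.4167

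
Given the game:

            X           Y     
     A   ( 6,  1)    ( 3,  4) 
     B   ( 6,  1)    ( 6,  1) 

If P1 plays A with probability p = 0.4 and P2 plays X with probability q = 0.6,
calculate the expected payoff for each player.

E[P1] = 5.52, E[P2] = 1.48

Work:
E[P1] = p·q·π₁(A,X) + p·(1-q)·π₁(A,Y) + (1-p)·q·π₁(B,X) + (1-p)·(1-q)·π₁(B,Y)
= 0.4·0.6·6 + 0.4·0.4·3 + 0.6·0.6·6 + 0.6·0.4·6
= 5.52

E[P2] = 1.48 (similar calculation)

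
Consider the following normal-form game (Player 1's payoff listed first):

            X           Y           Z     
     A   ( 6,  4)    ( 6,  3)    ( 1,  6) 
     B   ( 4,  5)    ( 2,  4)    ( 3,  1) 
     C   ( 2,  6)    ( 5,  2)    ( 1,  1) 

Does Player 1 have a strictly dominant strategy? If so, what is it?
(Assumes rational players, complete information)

No strictly dominant strategy exists for Player 1

Work:
A strategy strictly dominates another if it gives a strictly higher payoff against every opponent action. Compare each pair of P1's strategies column-by-column:
  A vs B: [6 vs 4, 6 vs 2, 1 vs 3] → A does not strictly dominate B (column Z: 1 ≤ 3)
  A vs C: [6 vs 2, 6 vs 5, 1 vs 1] → A does not strictly dominate C (column Z: 1 ≤ 1)
  B vs A: [4 vs 6, 2 vs 6, 3 vs 1] → B does not strictly dominate A (column X: 4 ≤ 6)
  B vs C: [4 vs 2, 2 vs 5, 3 vs 1] → B does not strictly dominate C (column Y: 2 ≤ 5)
  C vs A: [2 vs 6, 5 vs 6, 1 vs 1] → C does not strictly dominate A (column X: 2 ≤ 6)
  C vs B: [2 vs 4, 5 vs 2, 1 vs 3] → C does not strictly dominate B (column X: 2 ≤ 4)
No single strategy strictly dominates all others → no strictly dominant strategy.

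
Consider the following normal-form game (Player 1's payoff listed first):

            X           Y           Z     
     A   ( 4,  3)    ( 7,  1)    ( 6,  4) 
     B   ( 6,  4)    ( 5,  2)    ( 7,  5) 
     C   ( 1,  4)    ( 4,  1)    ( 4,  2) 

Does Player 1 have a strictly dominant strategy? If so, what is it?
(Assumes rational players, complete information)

No strictly dominant strategy exists for Player 1

Work:
A strategy strictly dominates another if it gives a strictly higher payoff against every opponent action. Compare each pair of P1's strategies column-by-column:
  A vs B: [4 vs 6, 7 vs 5, 6 vs 7] → A does not strictly dominate B (column X: 4 ≤ 6)
  A vs C: [4 vs 1, 7 vs 4, 6 vs 4] → A strictly dominates C
  B vs A: [6 vs 4, 5 vs 7, 7 vs 6] → B does not strictly dominate A (column Y: 5 ≤ 7)
  B vs C: [6 vs 1, 5 vs 4, 7 vs 4] → B strictly dominates C
  C vs A: [1 vs 4, 4 vs 7, 4 vs 6] → C does not strictly dominate A (column X: 1 ≤ 4)
  C vs B: [1 vs 6, 4 vs 5, 4 vs 7] → C does not strictly dominate B (column X: 1 ≤ 6)
No single strategy strictly dominates all others → no strictly dominant strategy.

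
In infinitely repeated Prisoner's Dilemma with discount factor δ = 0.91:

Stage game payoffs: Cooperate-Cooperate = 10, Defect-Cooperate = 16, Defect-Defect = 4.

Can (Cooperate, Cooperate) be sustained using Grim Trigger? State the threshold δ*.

δ* = 0.5; since δ = 0.91 ≥ 0.5, cooperation can be sustained

Work:
For Grim Trigger:
Cooperate forever: 10/(1-δ)
Defect then punished: 16 + 4·δ/(1-δ)
Need: 10/(1-δ) ≥ 16 + 4·δ/(1-δ)
Solving: δ ≥ (T-R)/(T-P) = (16-10)/(16-4) = 0.5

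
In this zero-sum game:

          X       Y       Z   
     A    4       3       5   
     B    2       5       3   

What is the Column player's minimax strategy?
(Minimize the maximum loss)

Column should play X, value = 4

Work:
Column player minimizes Row's maximum payoff:
Column X: max payoff to Row = 4
Column Y: max payoff to Row = 5
Column Z: max payoff to Row = 5
Minimum is 4, achieved by column X.
Minimax strategy: X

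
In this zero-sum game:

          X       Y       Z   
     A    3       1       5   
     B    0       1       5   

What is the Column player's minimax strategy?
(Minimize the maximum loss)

Column should play Y, value = 1

Work:
Column player minimizes Row's maximum payoff:
Column X: max payoff to Row = 3
Column Y: max payoff to Row = 1
Column Z: max payoff to Row = 5
Minimum is 1, achieved by column Y.
Minimax strategy: Y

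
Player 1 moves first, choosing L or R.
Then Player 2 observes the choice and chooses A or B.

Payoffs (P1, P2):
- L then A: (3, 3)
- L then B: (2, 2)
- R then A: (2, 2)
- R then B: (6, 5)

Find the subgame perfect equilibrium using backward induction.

P1 plays R, P2 plays A after L and B after R; Payoff (6, 5)

Work:
Backward induction:
After L: P2 chooses A → P1 gets 3
After R: P2 chooses B → P1 gets 6
P1 chooses R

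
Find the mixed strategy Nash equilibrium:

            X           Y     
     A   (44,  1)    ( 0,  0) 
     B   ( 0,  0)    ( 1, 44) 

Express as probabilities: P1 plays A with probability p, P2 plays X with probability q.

p = 0.9778, q = 0.0222

Work:
Find probabilities that make opponent indifferent:
P2 chooses q to make P1 indifferent between A and B
P1 chooses p to make P2 indifferent between X and Y
Mixed NE: P1 plays (A: 0.9778, B: 0.0222), P2 plays (X: 0.0222, Y: 0.9778)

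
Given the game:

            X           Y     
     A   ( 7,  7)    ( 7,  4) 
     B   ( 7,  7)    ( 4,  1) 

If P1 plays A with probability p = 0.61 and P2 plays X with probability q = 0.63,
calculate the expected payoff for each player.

E[P1] = 6.5671, E[P2] = 5.4571

Work:
E[P1] = p·q·π₁(A,X) + p·(1-q)·π₁(A,Y) + (1-p)·q·π₁(B,X) + (1-p)·(1-q)·π₁(B,Y)
= 0.61·0.63·7 + 0.61·0.37·7 + 0.39·0.63·7 + 0.39·0.37·4
= 6.5671

E[P2] = 5.4571 (similar calculation)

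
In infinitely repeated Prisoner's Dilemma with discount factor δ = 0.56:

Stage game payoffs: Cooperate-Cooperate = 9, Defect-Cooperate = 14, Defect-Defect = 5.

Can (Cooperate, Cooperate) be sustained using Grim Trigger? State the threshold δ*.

δ* = 0.5556; since δ = 0.56 ≥ 0.5556, cooperation can be sustained

Work:
For Grim Trigger:
Cooperate forever: 9/(1-δ)
Defect then punished: 14 + 5·δ/(1-δ)
Need: 9/(1-δ) ≥ 14 + 5·δ/(1-δ)
Solving: δ ≥ (T-R)/(T-P) = (14-9)/(14-5) = 0.5556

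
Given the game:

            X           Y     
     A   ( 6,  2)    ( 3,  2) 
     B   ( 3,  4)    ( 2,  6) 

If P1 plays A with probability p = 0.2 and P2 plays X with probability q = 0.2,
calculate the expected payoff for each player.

E[P1] = 2.48, E[P2] = 4.88

Work:
E[P1] = p·q·π₁(A,X) + p·(1-q)·π₁(A,Y) + (1-p)·q·π₁(B,X) + (1-p)·(1-q)·π₁(B,Y)
= 0.2·0.2·6 + 0.2·0.8·3 + 0.8·0.2·3 + 0.8·0.8·2
= 2.48

E[P2] = 4.88 (similar calculation)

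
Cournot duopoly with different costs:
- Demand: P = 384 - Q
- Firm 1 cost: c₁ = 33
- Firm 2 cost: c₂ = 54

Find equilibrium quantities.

q₁* = 124.0, q₂* = 103.0

Work:
Reaction: q₁ = (384 - 33 - q₂)/2
Reaction: q₂ = (384 - 54 - q₁)/2
Solve simultaneously:
q₁* = (384 - 2×33 + 54)/3 = 124.0
q₂* = (384 - 2×54 + 33)/3 = 103.0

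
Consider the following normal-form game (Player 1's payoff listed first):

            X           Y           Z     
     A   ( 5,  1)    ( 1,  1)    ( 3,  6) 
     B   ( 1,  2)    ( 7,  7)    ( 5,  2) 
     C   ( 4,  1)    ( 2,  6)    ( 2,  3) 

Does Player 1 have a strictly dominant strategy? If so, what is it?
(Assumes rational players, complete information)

No strictly dominant strategy exists for Player 1

Work:
A strategy strictly dominates another if it gives a strictly higher payoff against every opponent action. Compare each pair of P1's strategies column-by-column:
  A vs B: [5 vs 1, 1 vs 7, 3 vs 5] → A does not strictly dominate B (column Y: 1 ≤ 7)
  A vs C: [5 vs 4, 1 vs 2, 3 vs 2] → A does not strictly dominate C (column Y: 1 ≤ 2)
  B vs A: [1 vs 5, 7 vs 1, 5 vs 3] → B does not strictly dominate A (column X: 1 ≤ 5)
  B vs C: [1 vs 4, 7 vs 2, 5 vs 2] → B does not strictly dominate C (column X: 1 ≤ 4)
  C vs A: [4 vs 5, 2 vs 1, 2 vs 3] → C does not strictly dominate A (column X: 4 ≤ 5)
  C vs B: [4 vs 1, 2 vs 7, 2 vs 5] → C does not strictly dominate B (column Y: 2 ≤ 7)
No single strategy strictly dominates all others → no strictly dominant strategy.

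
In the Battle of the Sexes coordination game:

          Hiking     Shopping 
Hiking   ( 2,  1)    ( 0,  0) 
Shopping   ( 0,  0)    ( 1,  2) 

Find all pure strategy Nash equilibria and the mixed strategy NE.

Pure NE: (Hiking, Hiking) and (Shopping, Shopping); Mixed NE: p = 0.6667, q = 0.3333

Work:
Check pure NE:
(Hiking, Hiking): (2, 1) - no unilateral deviation beneficial
(Shopping, Shopping): (1, 2) - no unilateral deviation beneficial
Mixed NE: P1 plays Hiking with p = 0.6667, P2 plays Hiking with q = 0.3333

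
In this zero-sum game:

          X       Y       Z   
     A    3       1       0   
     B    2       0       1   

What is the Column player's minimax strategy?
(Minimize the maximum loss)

Column should play Y or Z (all achieve the minimum), value = 1

Work:
Column player minimizes Row's maximum payoff:
Column X: max payoff to Row = 3
Column Y: max payoff to Row = 1
Column Z: max payoff to Row = 1
Minimum is 1, achieved by columns Y, Z (tied).
Each of Y or Z is a minimax strategy.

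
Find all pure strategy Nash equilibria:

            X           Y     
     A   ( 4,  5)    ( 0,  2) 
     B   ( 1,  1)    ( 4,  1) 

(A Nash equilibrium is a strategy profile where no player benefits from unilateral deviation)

Nash equilibrium: (A, X), (B, Y)

Work:
Best responses:
  P1 vs X: payoffs [4, 1] → best response A (payoff 4)
  P1 vs Y: payoffs [0, 4] → best response B (payoff 4)
  P2 vs A: payoffs [5, 2] → best response X (payoff 5)
  P2 vs B: payoffs [1, 1] → best response X/Y (payoff 1)
Mutual best responses: (A,X), (B,Y) → Nash equilibria.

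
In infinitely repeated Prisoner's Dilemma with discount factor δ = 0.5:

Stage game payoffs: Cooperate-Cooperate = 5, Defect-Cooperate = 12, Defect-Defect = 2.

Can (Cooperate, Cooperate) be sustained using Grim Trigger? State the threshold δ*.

δ* = 0.7; since δ = 0.5 < 0.7, cooperation cannot be sustained

Work:
For Grim Trigger:
Cooperate forever: 5/(1-δ)
Defect then punished: 12 + 2·δ/(1-δ)
Need: 5/(1-δ) ≥ 12 + 2·δ/(1-δ)
Solving: δ ≥ (T-R)/(T-P) = (12-5)/(12-2) = 0.7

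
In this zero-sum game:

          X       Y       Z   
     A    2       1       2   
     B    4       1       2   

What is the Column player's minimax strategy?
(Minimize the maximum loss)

Column should play Y, value = 1

Work:
Column player minimizes Row's maximum payoff:
Column X: max payoff to Row = 4
Column Y: max payoff to Row = 1
Column Z: max payoff to Row = 2
Minimum is 1, achieved by column Y.
Minimax strategy: Y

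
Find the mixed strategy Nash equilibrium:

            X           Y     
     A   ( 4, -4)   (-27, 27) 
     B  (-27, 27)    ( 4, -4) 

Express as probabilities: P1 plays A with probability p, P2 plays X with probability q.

p = 0.5, q = 0.5

Work:
Find probabilities that make opponent indifferent:
P2 chooses q to make P1 indifferent between A and B
P1 chooses p to make P2 indifferent between X and Y
Mixed NE: P1 plays (A: 0.5, B: 0.5), P2 plays (X: 0.5, Y: 0.5)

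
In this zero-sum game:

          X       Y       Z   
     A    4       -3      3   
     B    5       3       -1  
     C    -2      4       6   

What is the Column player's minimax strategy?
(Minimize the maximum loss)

Column should play Y, value = 4

Work:
Column player minimizes Row's maximum payoff:
Column X: max payoff to Row = 5
Column Y: max payoff to Row = 4
Column Z: max payoff to Row = 6
Minimum is 4, achieved by column Y.
Minimax strategy: Y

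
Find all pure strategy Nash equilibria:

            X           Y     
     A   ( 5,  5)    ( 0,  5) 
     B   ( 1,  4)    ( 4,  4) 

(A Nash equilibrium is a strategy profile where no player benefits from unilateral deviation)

Nash equilibrium: (A, X), (B, Y)

Work:
Best responses:
  P1 vs X: payoffs [5, 1] → best response A (payoff 5)
  P1 vs Y: payoffs [0, 4] → best response B (payoff 4)
  P2 vs A: payoffs [5, 5] → best response X/Y (payoff 5)
  P2 vs B: payoffs [4, 4] → best response X/Y (payoff 4)
Mutual best responses: (A,X), (B,Y) → Nash equilibria.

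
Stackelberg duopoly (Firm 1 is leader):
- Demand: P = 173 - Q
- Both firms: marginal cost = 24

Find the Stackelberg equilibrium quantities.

q₁* (leader) = 74.5, q₂* (follower) = 37.25

Work:
Follower's reaction: q₂ = (a - c - q₁)/2
Leader substitutes: π₁ = q₁·(a - q₁ - (a-c-q₁)/2 - c)
FOC: q₁* = (173 - 24)/2 = 74.50
Then: q₂* = (173 - 24 - 74.5)/2 = 37.25
Leader has first-mover advantage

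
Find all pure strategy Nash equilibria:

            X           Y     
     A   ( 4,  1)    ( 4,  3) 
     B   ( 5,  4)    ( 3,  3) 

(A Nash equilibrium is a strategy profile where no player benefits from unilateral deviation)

Nash equilibrium: (A, Y), (B, X)

Work:
Best responses:
  P1 vs X: payoffs [4, 5] → best response B (payoff 5)
  P1 vs Y: payoffs [4, 3] → best response A (payoff 4)
  P2 vs A: payoffs [1, 3] → best response Y (payoff 3)
  P2 vs B: payoffs [4, 3] → best response X (payoff 4)
Mutual best responses: (A,Y), (B,X) → Nash equilibria.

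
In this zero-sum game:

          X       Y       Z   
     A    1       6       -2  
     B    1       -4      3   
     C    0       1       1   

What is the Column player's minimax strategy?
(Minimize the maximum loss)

Column should play X, value = 1

Work:
Column player minimizes Row's maximum payoff:
Column X: max payoff to Row = 1
Column Y: max payoff to Row = 6
Column Z: max payoff to Row = 3
Minimum is 1, achieved by column X.
Minimax strategy: X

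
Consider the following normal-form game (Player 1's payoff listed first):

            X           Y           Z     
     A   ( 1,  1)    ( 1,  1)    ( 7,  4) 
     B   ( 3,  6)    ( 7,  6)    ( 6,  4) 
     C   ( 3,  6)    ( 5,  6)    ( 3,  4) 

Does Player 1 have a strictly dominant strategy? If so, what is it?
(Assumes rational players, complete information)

No strictly dominant strategy exists for Player 1

Work:
A strategy strictly dominates another if it gives a strictly higher payoff against every opponent action. Compare each pair of P1's strategies column-by-column:
  A vs B: [1 vs 3, 1 vs 7, 7 vs 6] → A does not strictly dominate B (column X: 1 ≤ 3)
  A vs C: [1 vs 3, 1 vs 5, 7 vs 3] → A does not strictly dominate C (column X: 1 ≤ 3)
  B vs A: [3 vs 1, 7 vs 1, 6 vs 7] → B does not strictly dominate A (column Z: 6 ≤ 7)
  B vs C: [3 vs 3, 7 vs 5, 6 vs 3] → B does not strictly dominate C (column X: 3 ≤ 3)
  C vs A: [3 vs 1, 5 vs 1, 3 vs 7] → C does not strictly dominate A (column Z: 3 ≤ 7)
  C vs B: [3 vs 3, 5 vs 7, 3 vs 6] → C does not strictly dominate B (column X: 3 ≤ 3)
No single strategy strictly dominates all others → no strictly dominant strategy.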